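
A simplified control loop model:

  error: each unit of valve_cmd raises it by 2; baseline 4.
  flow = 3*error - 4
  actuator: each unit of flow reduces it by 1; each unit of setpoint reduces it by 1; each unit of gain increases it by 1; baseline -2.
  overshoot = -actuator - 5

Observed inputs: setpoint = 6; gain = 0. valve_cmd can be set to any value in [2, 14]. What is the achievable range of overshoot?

23 to 95

Substituting into the flow equation gives flow = 6*valve_cmd + 8.
Substituting into the actuator equation gives actuator = -6*valve_cmd - 16.
Substituting into the overshoot equation gives overshoot = 6*valve_cmd + 11.
Linear in valve_cmd, so extremes are at the endpoints: valve_cmd = 2 gives overshoot = 23; valve_cmd = 14 gives overshoot = 95.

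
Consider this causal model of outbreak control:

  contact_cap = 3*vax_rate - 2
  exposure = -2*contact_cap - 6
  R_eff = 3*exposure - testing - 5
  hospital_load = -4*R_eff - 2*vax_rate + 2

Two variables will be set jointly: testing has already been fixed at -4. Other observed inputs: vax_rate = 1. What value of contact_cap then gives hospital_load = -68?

contact_cap = -6

With testing held at -4:
Intervening on contact_cap fixes its value directly, overriding its dependence on vax_rate.
Substituting into the R_eff equation gives R_eff = -6*contact_cap - 19.
This gives hospital_load = 24*contact_cap + 76.
Solve 24*contact_cap + 76 = -68: contact_cap = (-68 - 76) / 24 = -6.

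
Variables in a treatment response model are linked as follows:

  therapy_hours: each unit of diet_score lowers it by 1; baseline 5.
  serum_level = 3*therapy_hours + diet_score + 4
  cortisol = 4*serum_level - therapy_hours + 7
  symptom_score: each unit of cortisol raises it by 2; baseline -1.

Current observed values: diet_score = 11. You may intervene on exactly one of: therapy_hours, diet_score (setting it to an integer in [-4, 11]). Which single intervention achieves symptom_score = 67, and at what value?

set therapy_hours = -3

Intervening on therapy_hours: with other inputs at their observed values, symptom_score = 22*therapy_hours + 133. Solving for 67 gives therapy_hours = -3, within [-4, 11].
Intervening on diet_score: symptom_score = -14*diet_score + 155. Reaching 67 requires diet_score = 44/7, not an integer.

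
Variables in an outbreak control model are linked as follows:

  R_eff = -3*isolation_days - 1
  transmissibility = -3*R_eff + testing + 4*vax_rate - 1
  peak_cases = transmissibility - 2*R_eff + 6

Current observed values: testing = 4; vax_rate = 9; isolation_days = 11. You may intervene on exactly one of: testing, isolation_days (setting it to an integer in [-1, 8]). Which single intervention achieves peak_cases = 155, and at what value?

Intervening on testing: peak_cases = testing + 211. Reaching 155 requires testing = -56, outside [-1, 8].
Intervening on isolation_days: with other inputs at their observed values, peak_cases = 15*isolation_days + 50. Solving for 155 gives isolation_days = 7, within [-1, 8].

set isolation_days = 7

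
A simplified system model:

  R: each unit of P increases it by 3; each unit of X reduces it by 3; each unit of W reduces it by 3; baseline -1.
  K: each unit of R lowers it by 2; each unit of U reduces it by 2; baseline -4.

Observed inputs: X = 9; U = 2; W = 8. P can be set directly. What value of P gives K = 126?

P = -5

Substituting into the R equation gives R = 3*P - 52.
Substituting into the K equation gives K = -6*P + 96.
Solve -6*P + 96 = 126: P = (126 - 96) / -6 = -5.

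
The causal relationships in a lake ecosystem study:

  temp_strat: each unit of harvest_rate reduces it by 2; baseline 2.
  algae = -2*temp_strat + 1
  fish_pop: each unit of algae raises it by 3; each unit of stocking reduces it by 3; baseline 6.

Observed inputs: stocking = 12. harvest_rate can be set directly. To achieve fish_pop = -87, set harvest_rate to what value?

harvest_rate = -4

Substituting into the algae equation gives algae = 4*harvest_rate - 3.
Substituting into the fish_pop equation gives fish_pop = 12*harvest_rate - 39.
Solve 12*harvest_rate - 39 = -87: harvest_rate = (-87 + 39) / 12 = -4.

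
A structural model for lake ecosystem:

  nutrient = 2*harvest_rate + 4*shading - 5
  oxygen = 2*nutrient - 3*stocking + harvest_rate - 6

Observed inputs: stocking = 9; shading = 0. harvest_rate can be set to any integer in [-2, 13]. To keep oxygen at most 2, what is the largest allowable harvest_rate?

harvest_rate = 9

Substituting into the nutrient equation gives nutrient = 2*harvest_rate - 5.
Substituting into the oxygen equation gives oxygen = 5*harvest_rate - 43.
Require 5*harvest_rate - 43 ≤ 2, so harvest_rate ≤ 9.
The largest integer in [-2, 13] satisfying this is 9.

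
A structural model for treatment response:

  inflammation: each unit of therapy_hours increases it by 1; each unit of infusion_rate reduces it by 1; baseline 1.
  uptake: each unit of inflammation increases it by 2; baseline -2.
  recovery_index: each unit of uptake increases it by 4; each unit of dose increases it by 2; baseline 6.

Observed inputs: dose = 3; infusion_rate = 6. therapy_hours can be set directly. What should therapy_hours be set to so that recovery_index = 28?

Substituting into the inflammation equation gives inflammation = therapy_hours - 5.
uptake becomes 2*therapy_hours - 12.
Substituting into the recovery_index equation gives recovery_index = 8*therapy_hours - 36.
Solve 8*therapy_hours - 36 = 28: therapy_hours = (28 + 36) / 8 = 8.

therapy_hours = 8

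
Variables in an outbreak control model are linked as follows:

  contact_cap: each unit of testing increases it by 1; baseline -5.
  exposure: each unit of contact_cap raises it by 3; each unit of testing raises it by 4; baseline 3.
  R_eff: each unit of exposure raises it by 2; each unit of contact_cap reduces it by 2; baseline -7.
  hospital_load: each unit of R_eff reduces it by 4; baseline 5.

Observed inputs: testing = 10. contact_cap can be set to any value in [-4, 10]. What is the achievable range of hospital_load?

Intervening on contact_cap fixes its value directly, overriding its dependence on testing.
Substituting into the exposure equation gives exposure = 3*contact_cap + 43.
This gives R_eff = 4*contact_cap + 79.
Substituting into the hospital_load equation gives hospital_load = -16*contact_cap - 311.
Linear in contact_cap, so extremes are at the endpoints: contact_cap = -4 gives hospital_load = -247; contact_cap = 10 gives hospital_load = -471.

-471 to -247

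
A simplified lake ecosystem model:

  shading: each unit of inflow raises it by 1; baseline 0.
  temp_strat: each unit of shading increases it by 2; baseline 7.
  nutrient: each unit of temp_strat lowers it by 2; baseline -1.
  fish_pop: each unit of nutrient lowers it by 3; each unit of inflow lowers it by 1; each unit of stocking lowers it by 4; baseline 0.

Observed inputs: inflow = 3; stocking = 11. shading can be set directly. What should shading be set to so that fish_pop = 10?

Intervening on shading fixes its value directly, overriding its dependence on inflow.
Substituting into the nutrient equation gives nutrient = -4*shading - 15.
Substituting into the fish_pop equation gives fish_pop = 12*shading - 2.
Solve 12*shading - 2 = 10: shading = (10 + 2) / 12 = 1.

shading = 1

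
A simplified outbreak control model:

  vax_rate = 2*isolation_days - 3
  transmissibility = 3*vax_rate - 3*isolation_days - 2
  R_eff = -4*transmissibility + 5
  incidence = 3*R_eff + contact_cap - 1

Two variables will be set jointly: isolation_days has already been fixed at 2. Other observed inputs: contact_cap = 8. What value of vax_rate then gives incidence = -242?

With isolation_days held at 2:
Intervening on vax_rate fixes its value directly, overriding its dependence on isolation_days.
Substituting into the transmissibility equation gives transmissibility = 3*vax_rate - 8.
Substituting into the R_eff equation gives R_eff = -12*vax_rate + 37.
Substituting into the incidence equation gives incidence = -36*vax_rate + 118.
Solve -36*vax_rate + 118 = -242: vax_rate = (-242 - 118) / -36 = 10.

vax_rate = 10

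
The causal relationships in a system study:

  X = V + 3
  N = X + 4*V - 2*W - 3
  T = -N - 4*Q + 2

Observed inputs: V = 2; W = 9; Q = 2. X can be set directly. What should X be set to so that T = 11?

Intervening on X fixes its value directly, overriding its dependence on V.
Substituting into the N equation gives N = X - 13.
Substituting into the T equation gives T = -X + 7.
Solve -X + 7 = 11: X = (11 - 7) / -1 = -4.

X = -4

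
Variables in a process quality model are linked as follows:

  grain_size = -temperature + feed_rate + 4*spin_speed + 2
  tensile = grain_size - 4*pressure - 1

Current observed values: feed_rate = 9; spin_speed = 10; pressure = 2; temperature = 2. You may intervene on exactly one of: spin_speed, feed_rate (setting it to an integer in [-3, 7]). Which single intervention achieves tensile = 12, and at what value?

Intervening on spin_speed: with other inputs at their observed values, tensile = 4*spin_speed. Solving for 12 gives spin_speed = 3, within [-3, 7].
Intervening on feed_rate: tensile = feed_rate + 31. Reaching 12 requires feed_rate = -19, outside [-3, 7].

set spin_speed = 3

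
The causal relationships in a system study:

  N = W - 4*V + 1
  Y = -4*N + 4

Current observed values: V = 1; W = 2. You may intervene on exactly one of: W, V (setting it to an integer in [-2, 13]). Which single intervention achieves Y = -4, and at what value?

Intervening on W: with other inputs at their observed values, Y = -4*W + 16. Solving for -4 gives W = 5, within [-2, 13].
Intervening on V: Y = 16*V - 8. Reaching -4 requires V = 1/4, not an integer.

set W = 5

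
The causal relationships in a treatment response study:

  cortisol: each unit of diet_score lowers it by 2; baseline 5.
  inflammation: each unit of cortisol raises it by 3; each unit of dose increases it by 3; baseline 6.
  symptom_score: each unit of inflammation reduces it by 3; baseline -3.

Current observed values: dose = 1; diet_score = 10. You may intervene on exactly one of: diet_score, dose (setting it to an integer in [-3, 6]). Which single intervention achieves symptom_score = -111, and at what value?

Intervening on diet_score: with other inputs at their observed values, symptom_score = 18*diet_score - 75. Solving for -111 gives diet_score = -2, within [-3, 6].
Intervening on dose: symptom_score = -9*dose + 114. Reaching -111 requires dose = 25, outside [-3, 6].

set diet_score = -2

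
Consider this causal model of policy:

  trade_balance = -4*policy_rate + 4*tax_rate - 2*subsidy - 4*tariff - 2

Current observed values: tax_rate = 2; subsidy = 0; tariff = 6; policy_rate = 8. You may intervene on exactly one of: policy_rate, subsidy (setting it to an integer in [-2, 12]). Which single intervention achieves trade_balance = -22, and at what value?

Intervening on policy_rate: with other inputs at their observed values, trade_balance = -4*policy_rate - 18. Solving for -22 gives policy_rate = 1, within [-2, 12].
Intervening on subsidy: trade_balance = -2*subsidy - 50. Reaching -22 requires subsidy = -14, outside [-2, 12].

set policy_rate = 1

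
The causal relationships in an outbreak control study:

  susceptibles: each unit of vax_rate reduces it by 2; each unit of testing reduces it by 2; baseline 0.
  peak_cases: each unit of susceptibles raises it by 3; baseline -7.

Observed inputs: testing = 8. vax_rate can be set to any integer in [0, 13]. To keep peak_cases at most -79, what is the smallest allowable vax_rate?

vax_rate = 4

Substituting into the susceptibles equation gives susceptibles = -2*vax_rate - 16.
So peak_cases = -6*vax_rate - 55.
Require -6*vax_rate - 55 ≤ -79, so vax_rate ≥ 4.
The smallest integer in [0, 13] satisfying this is 4.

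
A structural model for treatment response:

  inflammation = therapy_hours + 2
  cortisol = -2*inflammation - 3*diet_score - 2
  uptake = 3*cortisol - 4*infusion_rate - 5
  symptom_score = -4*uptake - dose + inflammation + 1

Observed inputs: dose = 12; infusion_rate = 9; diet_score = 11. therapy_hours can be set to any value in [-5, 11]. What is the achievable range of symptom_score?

Substituting into the cortisol equation gives cortisol = -2*therapy_hours - 39.
Substituting into the uptake equation gives uptake = -6*therapy_hours - 158.
symptom_score becomes 25*therapy_hours + 623.
Linear in therapy_hours, so extremes are at the endpoints: therapy_hours = -5 gives symptom_score = 498; therapy_hours = 11 gives symptom_score = 898.

498 to 898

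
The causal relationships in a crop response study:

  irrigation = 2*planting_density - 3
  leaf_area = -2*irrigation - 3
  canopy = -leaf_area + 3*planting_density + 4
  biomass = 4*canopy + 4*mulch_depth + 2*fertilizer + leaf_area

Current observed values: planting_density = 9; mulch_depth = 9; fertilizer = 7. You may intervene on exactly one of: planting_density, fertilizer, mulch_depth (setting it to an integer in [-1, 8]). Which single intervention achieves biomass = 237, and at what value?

set mulch_depth = 0

Intervening on planting_density: biomass = 24*planting_density + 57. Reaching 237 requires planting_density = 15/2, not an integer.
Intervening on fertilizer: biomass = 2*fertilizer + 259. Reaching 237 requires fertilizer = -11, outside [-1, 8].
Intervening on mulch_depth: with other inputs at their observed values, biomass = 4*mulch_depth + 237. Solving for 237 gives mulch_depth = 0, within [-1, 8].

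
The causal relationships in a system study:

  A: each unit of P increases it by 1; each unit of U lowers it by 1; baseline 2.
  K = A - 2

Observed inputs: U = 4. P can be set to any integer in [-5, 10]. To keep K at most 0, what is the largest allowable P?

P = 4

Substituting into the A equation gives A = P - 2.
Substituting into the K equation gives K = P - 4.
Require P - 4 ≤ 0, so P ≤ 4.
The largest integer in [-5, 10] satisfying this is 4.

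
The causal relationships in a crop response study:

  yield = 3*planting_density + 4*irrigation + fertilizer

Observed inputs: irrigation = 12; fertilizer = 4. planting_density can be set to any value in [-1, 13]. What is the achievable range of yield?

49 to 91

Substituting into the yield equation gives yield = 3*planting_density + 52.
Linear in planting_density, so extremes are at the endpoints: planting_density = -1 gives yield = 49; planting_density = 13 gives yield = 91.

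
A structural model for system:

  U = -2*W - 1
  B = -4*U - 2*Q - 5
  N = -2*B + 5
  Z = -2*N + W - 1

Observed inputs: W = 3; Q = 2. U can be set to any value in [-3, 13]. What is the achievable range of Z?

-252 to 4

Intervening on U fixes its value directly, overriding its dependence on W.
Substituting into the B equation gives B = -4*U - 9.
Substituting into the N equation gives N = 8*U + 23.
Substituting into the Z equation gives Z = -16*U - 44.
Linear in U, so extremes are at the endpoints: U = -3 gives Z = 4; U = 13 gives Z = -252.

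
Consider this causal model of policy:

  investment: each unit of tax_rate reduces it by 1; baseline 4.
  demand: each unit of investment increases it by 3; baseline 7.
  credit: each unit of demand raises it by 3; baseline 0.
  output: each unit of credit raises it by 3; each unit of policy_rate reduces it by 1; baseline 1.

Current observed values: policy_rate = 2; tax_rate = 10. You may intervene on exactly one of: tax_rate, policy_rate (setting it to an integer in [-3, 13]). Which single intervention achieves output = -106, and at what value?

set policy_rate = 8

Intervening on tax_rate: output = -27*tax_rate + 170. Reaching -106 requires tax_rate = 92/9, not an integer.
Intervening on policy_rate: with other inputs at their observed values, output = -policy_rate - 98. Solving for -106 gives policy_rate = 8, within [-3, 13].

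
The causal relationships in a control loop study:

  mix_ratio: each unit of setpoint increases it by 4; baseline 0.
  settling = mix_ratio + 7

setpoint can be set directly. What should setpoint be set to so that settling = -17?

Substituting into the settling equation gives settling = 4*setpoint + 7.
Solve 4*setpoint + 7 = -17: setpoint = (-17 - 7) / 4 = -6.

setpoint = -6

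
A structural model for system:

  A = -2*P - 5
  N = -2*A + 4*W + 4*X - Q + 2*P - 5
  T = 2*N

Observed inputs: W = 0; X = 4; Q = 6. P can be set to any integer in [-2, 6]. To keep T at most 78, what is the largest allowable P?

Substituting into the N equation gives N = 6*P + 15.
T becomes 12*P + 30.
Require 12*P + 30 ≤ 78, so P ≤ 4.
The largest integer in [-2, 6] satisfying this is 4.

P = 4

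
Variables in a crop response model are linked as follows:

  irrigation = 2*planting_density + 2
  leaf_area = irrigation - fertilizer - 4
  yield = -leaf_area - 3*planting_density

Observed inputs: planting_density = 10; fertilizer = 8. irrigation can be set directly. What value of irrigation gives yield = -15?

Intervening on irrigation fixes its value directly, overriding its dependence on planting_density.
Substituting into the leaf_area equation gives leaf_area = irrigation - 12.
Substituting into the yield equation gives yield = -irrigation - 18.
Solve -irrigation - 18 = -15: irrigation = (-15 + 18) / -1 = -3.

irrigation = -3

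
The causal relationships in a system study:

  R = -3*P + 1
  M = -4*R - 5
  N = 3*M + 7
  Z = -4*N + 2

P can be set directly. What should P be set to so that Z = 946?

Substituting into the M equation gives M = 12*P - 9.
Substituting into the N equation gives N = 36*P - 20.
Substituting into the Z equation gives Z = -144*P + 82.
Solve -144*P + 82 = 946: P = (946 - 82) / -144 = -6.

P = -6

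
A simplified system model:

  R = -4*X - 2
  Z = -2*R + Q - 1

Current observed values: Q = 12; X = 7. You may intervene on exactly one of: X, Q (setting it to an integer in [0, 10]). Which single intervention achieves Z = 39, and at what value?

Intervening on X: with other inputs at their observed values, Z = 8*X + 15. Solving for 39 gives X = 3, within [0, 10].
Intervening on Q: Z = Q + 59. Reaching 39 requires Q = -20, outside [0, 10].

set X = 3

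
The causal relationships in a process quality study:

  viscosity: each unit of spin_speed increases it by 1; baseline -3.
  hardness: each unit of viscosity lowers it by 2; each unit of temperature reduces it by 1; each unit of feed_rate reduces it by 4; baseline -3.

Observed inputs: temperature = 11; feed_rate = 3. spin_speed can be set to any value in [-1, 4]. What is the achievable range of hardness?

-28 to -18

Substituting into the hardness equation gives hardness = -2*spin_speed - 20.
Linear in spin_speed, so extremes are at the endpoints: spin_speed = -1 gives hardness = -18; spin_speed = 4 gives hardness = -28.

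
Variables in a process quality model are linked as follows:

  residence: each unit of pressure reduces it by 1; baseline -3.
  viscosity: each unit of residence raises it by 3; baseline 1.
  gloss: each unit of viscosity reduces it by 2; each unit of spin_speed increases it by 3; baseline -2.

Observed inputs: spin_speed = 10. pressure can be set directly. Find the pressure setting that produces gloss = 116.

pressure = 12

Substituting into the viscosity equation gives viscosity = -3*pressure - 8.
Substituting into the gloss equation gives gloss = 6*pressure + 44.
Solve 6*pressure + 44 = 116: pressure = (116 - 44) / 6 = 12.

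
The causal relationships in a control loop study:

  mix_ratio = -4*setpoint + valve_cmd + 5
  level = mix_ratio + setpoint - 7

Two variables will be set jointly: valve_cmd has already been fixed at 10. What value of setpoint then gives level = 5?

setpoint = 1

With valve_cmd held at 10:
Substituting into the mix_ratio equation gives mix_ratio = -4*setpoint + 15.
Substituting into the level equation gives level = -3*setpoint + 8.
Solve -3*setpoint + 8 = 5: setpoint = (5 - 8) / -3 = 1.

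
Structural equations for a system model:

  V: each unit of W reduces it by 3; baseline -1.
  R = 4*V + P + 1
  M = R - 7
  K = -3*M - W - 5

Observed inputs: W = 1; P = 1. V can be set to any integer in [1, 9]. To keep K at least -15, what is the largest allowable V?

V = 2

Intervening on V fixes its value directly, overriding its dependence on W.
Substituting into the R equation gives R = 4*V + 2.
Substituting into the M equation gives M = 4*V - 5.
This gives K = -12*V + 9.
Require -12*V + 9 ≥ -15, so V ≤ 2.
The largest integer in [1, 9] satisfying this is 2.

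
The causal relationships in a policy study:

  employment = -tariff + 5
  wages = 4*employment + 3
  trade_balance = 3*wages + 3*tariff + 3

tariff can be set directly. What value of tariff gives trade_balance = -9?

Substituting into the wages equation gives wages = -4*tariff + 23.
trade_balance becomes -9*tariff + 72.
Solve -9*tariff + 72 = -9: tariff = (-9 - 72) / -9 = 9.

tariff = 9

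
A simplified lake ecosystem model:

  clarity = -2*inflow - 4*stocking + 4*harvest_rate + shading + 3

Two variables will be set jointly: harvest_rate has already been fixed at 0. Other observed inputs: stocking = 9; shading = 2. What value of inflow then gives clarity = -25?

With harvest_rate held at 0:
Substituting into the clarity equation gives clarity = -2*inflow - 31.
Solve -2*inflow - 31 = -25: inflow = (-25 + 31) / -2 = -3.

inflow = -3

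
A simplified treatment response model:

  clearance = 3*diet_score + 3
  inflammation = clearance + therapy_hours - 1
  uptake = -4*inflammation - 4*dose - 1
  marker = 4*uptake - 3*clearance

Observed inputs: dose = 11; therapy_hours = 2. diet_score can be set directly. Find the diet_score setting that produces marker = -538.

diet_score = 5

Substituting into the inflammation equation gives inflammation = 3*diet_score + 4.
Substituting into the uptake equation gives uptake = -12*diet_score - 61.
Substituting into the marker equation gives marker = -57*diet_score - 253.
Solve -57*diet_score - 253 = -538: diet_score = (-538 + 253) / -57 = 5.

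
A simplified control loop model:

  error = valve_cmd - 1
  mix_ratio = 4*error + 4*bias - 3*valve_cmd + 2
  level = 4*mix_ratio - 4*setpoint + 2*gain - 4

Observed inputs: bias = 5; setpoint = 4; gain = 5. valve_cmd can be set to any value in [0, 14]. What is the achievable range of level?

Substituting into the mix_ratio equation gives mix_ratio = valve_cmd + 18.
This gives level = 4*valve_cmd + 62.
Linear in valve_cmd, so extremes are at the endpoints: valve_cmd = 0 gives level = 62; valve_cmd = 14 gives level = 118.

62 to 118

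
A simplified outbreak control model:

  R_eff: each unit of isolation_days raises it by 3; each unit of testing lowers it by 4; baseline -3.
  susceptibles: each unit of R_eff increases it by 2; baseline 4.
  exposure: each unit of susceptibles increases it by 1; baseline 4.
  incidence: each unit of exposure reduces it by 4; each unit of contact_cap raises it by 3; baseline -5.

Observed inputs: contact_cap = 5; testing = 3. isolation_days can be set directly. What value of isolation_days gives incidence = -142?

isolation_days = 10

Substituting into the R_eff equation gives R_eff = 3*isolation_days - 15.
susceptibles becomes 6*isolation_days - 26.
Substituting into the exposure equation gives exposure = 6*isolation_days - 22.
Substituting into the incidence equation gives incidence = -24*isolation_days + 98.
Solve -24*isolation_days + 98 = -142: isolation_days = (-142 - 98) / -24 = 10.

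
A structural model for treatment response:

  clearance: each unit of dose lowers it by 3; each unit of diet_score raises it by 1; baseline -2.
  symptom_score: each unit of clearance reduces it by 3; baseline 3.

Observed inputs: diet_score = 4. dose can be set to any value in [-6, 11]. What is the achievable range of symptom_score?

Substituting into the clearance equation gives clearance = -3*dose + 2.
symptom_score becomes 9*dose - 3.
Linear in dose, so extremes are at the endpoints: dose = -6 gives symptom_score = -57; dose = 11 gives symptom_score = 96.

-57 to 96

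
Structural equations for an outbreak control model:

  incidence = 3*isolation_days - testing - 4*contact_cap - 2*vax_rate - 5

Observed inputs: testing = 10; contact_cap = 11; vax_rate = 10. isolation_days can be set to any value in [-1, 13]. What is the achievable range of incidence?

Substituting into the incidence equation gives incidence = 3*isolation_days - 79.
Linear in isolation_days, so extremes are at the endpoints: isolation_days = -1 gives incidence = -82; isolation_days = 13 gives incidence = -40.

-82 to -40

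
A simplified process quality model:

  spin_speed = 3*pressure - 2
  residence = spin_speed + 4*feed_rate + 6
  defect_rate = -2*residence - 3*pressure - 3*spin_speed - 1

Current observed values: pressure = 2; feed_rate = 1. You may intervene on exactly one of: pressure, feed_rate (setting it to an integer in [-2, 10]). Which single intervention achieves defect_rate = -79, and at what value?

Intervening on pressure: defect_rate = -18*pressure - 11. Reaching -79 requires pressure = 34/9, not an integer.
Intervening on feed_rate: with other inputs at their observed values, defect_rate = -8*feed_rate - 39. Solving for -79 gives feed_rate = 5, within [-2, 10].

set feed_rate = 5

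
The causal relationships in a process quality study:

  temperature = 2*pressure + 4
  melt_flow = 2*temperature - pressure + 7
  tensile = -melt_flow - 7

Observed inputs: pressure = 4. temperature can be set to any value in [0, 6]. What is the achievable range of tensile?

-22 to -10

Intervening on temperature fixes its value directly, overriding its dependence on pressure.
Substituting into the melt_flow equation gives melt_flow = 2*temperature + 3.
Substituting into the tensile equation gives tensile = -2*temperature - 10.
Linear in temperature, so extremes are at the endpoints: temperature = 0 gives tensile = -10; temperature = 6 gives tensile = -22.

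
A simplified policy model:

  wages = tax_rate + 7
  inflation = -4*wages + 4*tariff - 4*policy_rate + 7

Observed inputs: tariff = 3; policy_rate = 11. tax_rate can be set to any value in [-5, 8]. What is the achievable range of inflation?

-85 to -33

Substituting into the inflation equation gives inflation = -4*tax_rate - 53.
Linear in tax_rate, so extremes are at the endpoints: tax_rate = -5 gives inflation = -33; tax_rate = 8 gives inflation = -85.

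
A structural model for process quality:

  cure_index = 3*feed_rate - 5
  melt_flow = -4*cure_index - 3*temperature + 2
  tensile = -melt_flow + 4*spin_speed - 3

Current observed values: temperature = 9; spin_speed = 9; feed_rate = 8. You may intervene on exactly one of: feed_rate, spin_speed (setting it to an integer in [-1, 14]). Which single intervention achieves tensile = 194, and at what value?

set feed_rate = 13

Intervening on feed_rate: with other inputs at their observed values, tensile = 12*feed_rate + 38. Solving for 194 gives feed_rate = 13, within [-1, 14].
Intervening on spin_speed: tensile = 4*spin_speed + 98. Reaching 194 requires spin_speed = 24, outside [-1, 14].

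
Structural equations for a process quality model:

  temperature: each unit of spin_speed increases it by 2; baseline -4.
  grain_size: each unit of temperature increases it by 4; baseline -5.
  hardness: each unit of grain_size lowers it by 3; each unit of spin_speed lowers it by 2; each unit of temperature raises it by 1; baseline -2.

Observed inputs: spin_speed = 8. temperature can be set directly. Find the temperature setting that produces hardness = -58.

Intervening on temperature fixes its value directly, overriding its dependence on spin_speed.
Substituting into the hardness equation gives hardness = -11*temperature - 3.
Solve -11*temperature - 3 = -58: temperature = (-58 + 3) / -11 = 5.

temperature = 5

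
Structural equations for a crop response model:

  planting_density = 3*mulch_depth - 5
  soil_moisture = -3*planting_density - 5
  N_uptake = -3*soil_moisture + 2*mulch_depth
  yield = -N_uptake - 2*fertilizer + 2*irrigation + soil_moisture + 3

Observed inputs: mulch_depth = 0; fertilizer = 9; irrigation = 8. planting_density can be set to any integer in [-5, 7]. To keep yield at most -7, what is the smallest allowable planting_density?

Intervening on planting_density fixes its value directly, overriding its dependence on mulch_depth.
Substituting into the N_uptake equation gives N_uptake = 9*planting_density + 15.
Substituting into the yield equation gives yield = -12*planting_density - 19.
Require -12*planting_density - 19 ≤ -7, so planting_density ≥ -1.
The smallest integer in [-5, 7] satisfying this is -1.

planting_density = -1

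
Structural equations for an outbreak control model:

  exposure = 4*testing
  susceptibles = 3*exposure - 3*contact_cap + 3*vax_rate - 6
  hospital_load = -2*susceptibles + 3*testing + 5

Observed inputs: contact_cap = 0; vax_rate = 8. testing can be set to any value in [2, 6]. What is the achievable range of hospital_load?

-157 to -73

Substituting into the susceptibles equation gives susceptibles = 12*testing + 18.
Substituting into the hospital_load equation gives hospital_load = -21*testing - 31.
Linear in testing, so extremes are at the endpoints: testing = 2 gives hospital_load = -73; testing = 6 gives hospital_load = -157.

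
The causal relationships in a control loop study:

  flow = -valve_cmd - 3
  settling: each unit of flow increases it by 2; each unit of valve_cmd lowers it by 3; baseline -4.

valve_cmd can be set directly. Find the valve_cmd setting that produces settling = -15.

Substituting into the settling equation gives settling = -5*valve_cmd - 10.
Solve -5*valve_cmd - 10 = -15: valve_cmd = (-15 + 10) / -5 = 1.

valve_cmd = 1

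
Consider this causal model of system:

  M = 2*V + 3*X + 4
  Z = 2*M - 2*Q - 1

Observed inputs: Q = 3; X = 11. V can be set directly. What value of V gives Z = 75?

V = 2

Substituting into the M equation gives M = 2*V + 37.
Substituting into the Z equation gives Z = 4*V + 67.
Solve 4*V + 67 = 75: V = (75 - 67) / 4 = 2.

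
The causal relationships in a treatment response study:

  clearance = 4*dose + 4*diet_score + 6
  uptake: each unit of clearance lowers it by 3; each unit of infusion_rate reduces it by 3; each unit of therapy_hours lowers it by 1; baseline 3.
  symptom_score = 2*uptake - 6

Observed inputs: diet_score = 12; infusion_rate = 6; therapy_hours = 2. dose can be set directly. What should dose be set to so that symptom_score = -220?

dose = -6

Substituting into the clearance equation gives clearance = 4*dose + 54.
Substituting into the uptake equation gives uptake = -12*dose - 179.
So symptom_score = -24*dose - 364.
Solve -24*dose - 364 = -220: dose = (-220 + 364) / -24 = -6.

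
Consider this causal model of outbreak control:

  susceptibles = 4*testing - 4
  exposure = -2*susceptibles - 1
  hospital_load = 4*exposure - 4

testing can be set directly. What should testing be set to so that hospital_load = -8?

Substituting into the exposure equation gives exposure = -8*testing + 7.
This gives hospital_load = -32*testing + 24.
Solve -32*testing + 24 = -8: testing = (-8 - 24) / -32 = 1.

testing = 1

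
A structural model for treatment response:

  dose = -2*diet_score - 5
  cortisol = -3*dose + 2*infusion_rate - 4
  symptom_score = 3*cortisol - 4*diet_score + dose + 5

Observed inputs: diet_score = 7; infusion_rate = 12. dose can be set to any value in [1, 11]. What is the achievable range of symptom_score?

-51 to 29

Intervening on dose fixes its value directly, overriding its dependence on diet_score.
Substituting into the cortisol equation gives cortisol = -3*dose + 20.
This gives symptom_score = -8*dose + 37.
Linear in dose, so extremes are at the endpoints: dose = 1 gives symptom_score = 29; dose = 11 gives symptom_score = -51.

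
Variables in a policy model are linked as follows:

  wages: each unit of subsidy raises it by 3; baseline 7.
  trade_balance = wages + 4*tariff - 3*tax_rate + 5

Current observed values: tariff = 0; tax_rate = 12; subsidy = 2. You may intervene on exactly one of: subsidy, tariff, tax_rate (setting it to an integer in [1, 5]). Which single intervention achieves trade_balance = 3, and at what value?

set tax_rate = 5

Intervening on subsidy: trade_balance = 3*subsidy - 24. Reaching 3 requires subsidy = 9, outside [1, 5].
Intervening on tariff: trade_balance = 4*tariff - 18. Reaching 3 requires tariff = 21/4, not an integer.
Intervening on tax_rate: with other inputs at their observed values, trade_balance = -3*tax_rate + 18. Solving for 3 gives tax_rate = 5, within [1, 5].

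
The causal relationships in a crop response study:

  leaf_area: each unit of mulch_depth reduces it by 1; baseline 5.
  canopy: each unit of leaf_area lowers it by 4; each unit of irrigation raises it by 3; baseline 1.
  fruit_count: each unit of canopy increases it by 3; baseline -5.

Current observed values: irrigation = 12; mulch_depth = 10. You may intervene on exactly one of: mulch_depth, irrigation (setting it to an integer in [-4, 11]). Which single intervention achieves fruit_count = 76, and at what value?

set irrigation = 2

Intervening on mulch_depth: fruit_count = 12*mulch_depth + 46. Reaching 76 requires mulch_depth = 5/2, not an integer.
Intervening on irrigation: with other inputs at their observed values, fruit_count = 9*irrigation + 58. Solving for 76 gives irrigation = 2, within [-4, 11].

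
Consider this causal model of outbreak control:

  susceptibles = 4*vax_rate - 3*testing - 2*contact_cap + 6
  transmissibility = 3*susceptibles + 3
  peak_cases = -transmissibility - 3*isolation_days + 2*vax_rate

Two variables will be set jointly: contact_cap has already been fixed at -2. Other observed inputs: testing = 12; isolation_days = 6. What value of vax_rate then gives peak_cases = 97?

vax_rate = -4

With contact_cap held at -2:
Substituting into the susceptibles equation gives susceptibles = 4*vax_rate - 26.
This gives transmissibility = 12*vax_rate - 75.
Substituting into the peak_cases equation gives peak_cases = -10*vax_rate + 57.
Solve -10*vax_rate + 57 = 97: vax_rate = (97 - 57) / -10 = -4.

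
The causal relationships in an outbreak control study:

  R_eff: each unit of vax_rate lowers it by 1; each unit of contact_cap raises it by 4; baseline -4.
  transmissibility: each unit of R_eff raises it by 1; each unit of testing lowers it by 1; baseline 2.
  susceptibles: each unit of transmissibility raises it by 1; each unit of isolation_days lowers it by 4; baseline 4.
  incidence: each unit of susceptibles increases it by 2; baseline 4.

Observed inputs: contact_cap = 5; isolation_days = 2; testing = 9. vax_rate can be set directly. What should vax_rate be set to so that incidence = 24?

Substituting into the R_eff equation gives R_eff = -vax_rate + 16.
This gives transmissibility = -vax_rate + 9.
This gives susceptibles = -vax_rate + 5.
Substituting into the incidence equation gives incidence = -2*vax_rate + 14.
Solve -2*vax_rate + 14 = 24: vax_rate = (24 - 14) / -2 = -5.

vax_rate = -5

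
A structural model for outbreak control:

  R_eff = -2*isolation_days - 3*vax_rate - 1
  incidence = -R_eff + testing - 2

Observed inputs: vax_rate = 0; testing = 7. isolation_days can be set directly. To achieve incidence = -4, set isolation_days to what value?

Substituting into the R_eff equation gives R_eff = -2*isolation_days - 1.
Substituting into the incidence equation gives incidence = 2*isolation_days + 6.
Solve 2*isolation_days + 6 = -4: isolation_days = (-4 - 6) / 2 = -5.

isolation_days = -5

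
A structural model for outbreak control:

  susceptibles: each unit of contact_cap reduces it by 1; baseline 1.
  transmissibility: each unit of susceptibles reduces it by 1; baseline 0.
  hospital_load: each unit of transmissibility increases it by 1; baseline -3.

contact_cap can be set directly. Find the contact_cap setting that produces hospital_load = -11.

Substituting into the transmissibility equation gives transmissibility = contact_cap - 1.
This gives hospital_load = contact_cap - 4.
Solve contact_cap - 4 = -11: contact_cap = (-11 + 4) / 1 = -7.

contact_cap = -7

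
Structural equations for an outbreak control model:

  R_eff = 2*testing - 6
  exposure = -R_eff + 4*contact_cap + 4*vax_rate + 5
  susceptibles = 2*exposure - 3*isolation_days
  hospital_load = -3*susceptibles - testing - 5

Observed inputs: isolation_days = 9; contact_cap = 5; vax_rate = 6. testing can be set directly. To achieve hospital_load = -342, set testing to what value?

Substituting into the exposure equation gives exposure = -2*testing + 55.
So susceptibles = -4*testing + 83.
Substituting into the hospital_load equation gives hospital_load = 11*testing - 254.
Solve 11*testing - 254 = -342: testing = (-342 + 254) / 11 = -8.

testing = -8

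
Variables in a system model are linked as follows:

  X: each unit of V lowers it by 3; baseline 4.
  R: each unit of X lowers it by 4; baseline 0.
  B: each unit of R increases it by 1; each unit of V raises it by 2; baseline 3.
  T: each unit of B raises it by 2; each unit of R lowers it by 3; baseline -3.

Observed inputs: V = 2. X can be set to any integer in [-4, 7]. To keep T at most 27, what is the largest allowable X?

X = 4

Intervening on X fixes its value directly, overriding its dependence on V.
Substituting into the B equation gives B = -4*X + 7.
Substituting into the T equation gives T = 4*X + 11.
Require 4*X + 11 ≤ 27, so X ≤ 4.
The largest integer in [-4, 7] satisfying this is 4.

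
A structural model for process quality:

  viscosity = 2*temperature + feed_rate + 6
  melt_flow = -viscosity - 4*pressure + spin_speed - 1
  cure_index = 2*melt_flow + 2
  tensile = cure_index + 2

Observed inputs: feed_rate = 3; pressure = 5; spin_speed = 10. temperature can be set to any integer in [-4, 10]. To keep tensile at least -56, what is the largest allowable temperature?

temperature = 5

Substituting into the viscosity equation gives viscosity = 2*temperature + 9.
So melt_flow = -2*temperature - 20.
Substituting into the cure_index equation gives cure_index = -4*temperature - 38.
Substituting into the tensile equation gives tensile = -4*temperature - 36.
Require -4*temperature - 36 ≥ -56, so temperature ≤ 5.
The largest integer in [-4, 10] satisfying this is 5.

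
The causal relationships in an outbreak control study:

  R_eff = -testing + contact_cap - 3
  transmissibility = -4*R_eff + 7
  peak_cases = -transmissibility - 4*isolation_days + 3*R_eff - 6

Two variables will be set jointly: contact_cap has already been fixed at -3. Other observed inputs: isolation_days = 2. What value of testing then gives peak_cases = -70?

testing = 1

With contact_cap held at -3:
Substituting into the R_eff equation gives R_eff = -testing - 6.
This gives transmissibility = 4*testing + 31.
Substituting into the peak_cases equation gives peak_cases = -7*testing - 63.
Solve -7*testing - 63 = -70: testing = (-70 + 63) / -7 = 1.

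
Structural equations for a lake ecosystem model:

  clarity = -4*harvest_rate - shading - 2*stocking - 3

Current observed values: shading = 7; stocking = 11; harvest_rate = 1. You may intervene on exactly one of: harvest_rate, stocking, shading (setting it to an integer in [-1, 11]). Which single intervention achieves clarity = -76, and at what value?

set harvest_rate = 11

Intervening on harvest_rate: with other inputs at their observed values, clarity = -4*harvest_rate - 32. Solving for -76 gives harvest_rate = 11, within [-1, 11].
Intervening on stocking: clarity = -2*stocking - 14. Reaching -76 requires stocking = 31, outside [-1, 11].
Intervening on shading: clarity = -shading - 29. Reaching -76 requires shading = 47, outside [-1, 11].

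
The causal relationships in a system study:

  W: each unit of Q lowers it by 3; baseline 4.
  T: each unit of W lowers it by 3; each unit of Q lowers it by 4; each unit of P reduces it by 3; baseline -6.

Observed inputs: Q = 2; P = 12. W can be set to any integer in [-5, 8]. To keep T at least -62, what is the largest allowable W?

W = 4

Intervening on W fixes its value directly, overriding its dependence on Q.
Substituting into the T equation gives T = -3*W - 50.
Require -3*W - 50 ≥ -62, so W ≤ 4.
The largest integer in [-5, 8] satisfying this is 4.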